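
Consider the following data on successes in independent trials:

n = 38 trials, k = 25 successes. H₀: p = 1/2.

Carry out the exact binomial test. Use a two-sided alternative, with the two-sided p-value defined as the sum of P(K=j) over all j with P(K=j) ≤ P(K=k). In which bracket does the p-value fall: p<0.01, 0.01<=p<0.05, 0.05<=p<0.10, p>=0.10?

Exact binomial: n=38, k=25, p₀=1/2=0.5000
P(X=j) = C(n,j)·p₀^j·(1−p₀)^(n−j); p = Σ P(X=j) over j with P(X=j) ≤ P(X=25)
p-value (two-sided) = 0.07295
→ bracket: 0.05<=p<0.10

p-value bracket: 0.05<=p<0.10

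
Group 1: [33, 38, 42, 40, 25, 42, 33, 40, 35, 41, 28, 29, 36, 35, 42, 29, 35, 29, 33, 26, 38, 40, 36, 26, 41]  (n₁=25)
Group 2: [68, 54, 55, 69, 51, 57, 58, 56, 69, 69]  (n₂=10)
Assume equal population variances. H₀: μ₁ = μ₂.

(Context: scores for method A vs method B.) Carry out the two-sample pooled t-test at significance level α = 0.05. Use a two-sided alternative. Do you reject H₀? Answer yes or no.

x̄₁=34.880, s₁=5.570, n₁=25
x̄₂=60.600, s₂=7.260, n₂=10
s_p² = [24·5.570² + 9·7.260²]/33 = 36.9406
SE = √(s_p²·(1/25+1/10)) = 2.2741
t = (34.880−60.600)/2.2741 = -11.3098
df = 33
p-value (two-sided) = 0.00000
At α=0.05: p < α → reject H₀

reject H₀: yes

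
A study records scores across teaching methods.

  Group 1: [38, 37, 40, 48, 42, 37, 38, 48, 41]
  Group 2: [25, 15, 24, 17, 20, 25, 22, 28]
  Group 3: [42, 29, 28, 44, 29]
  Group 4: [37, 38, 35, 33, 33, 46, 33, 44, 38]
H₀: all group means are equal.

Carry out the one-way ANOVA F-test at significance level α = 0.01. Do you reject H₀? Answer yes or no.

reject H₀: yes

Group means [41.00, 22.00, 34.40, 37.44], grand mean 34.000
SSB = Σnᵢ(x̄ᵢ−x̄)² = 1700.578; SSW = ΣΣ(x−x̄ᵢ)² = 717.422
MSB = 1700.578/3 = 566.8593; MSW = 717.422/27 = 26.5712
F = MSB/MSW = 21.3336
df = (3, 27)
p-value (upper-tail) = 0.00000
At α=0.01: p < α → reject H₀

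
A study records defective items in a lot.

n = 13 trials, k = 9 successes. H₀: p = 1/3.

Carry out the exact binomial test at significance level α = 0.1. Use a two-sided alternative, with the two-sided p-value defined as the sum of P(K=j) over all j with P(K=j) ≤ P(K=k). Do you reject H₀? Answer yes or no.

Exact binomial: n=13, k=9, p₀=1/3=0.3333
P(X=j) = C(n,j)·p₀^j·(1−p₀)^(n−j); p = Σ P(X=j) over j with P(X=j) ≤ P(X=9)
p-value (two-sided) = 0.01396
At α=0.1: p < α → reject H₀

reject H₀: yes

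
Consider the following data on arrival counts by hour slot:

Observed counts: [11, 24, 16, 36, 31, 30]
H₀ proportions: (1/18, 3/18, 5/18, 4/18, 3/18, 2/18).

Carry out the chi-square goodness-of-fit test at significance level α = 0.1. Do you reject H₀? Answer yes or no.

reject H₀: yes

n = 148; E_i = n·p_i = [8.22, 24.67, 41.11, 32.89, 24.67, 16.44]
χ² = (11−8.22)²/8.22 + (24−24.67)²/24.67 + (16−41.11)²/41.11 + (36−32.89)²/32.89 + (31−24.67)²/24.67 + (30−16.44)²/16.44 = 29.3892
df = 5
p-value (upper-tail) = 0.00002
At α=0.1: p < α → reject H₀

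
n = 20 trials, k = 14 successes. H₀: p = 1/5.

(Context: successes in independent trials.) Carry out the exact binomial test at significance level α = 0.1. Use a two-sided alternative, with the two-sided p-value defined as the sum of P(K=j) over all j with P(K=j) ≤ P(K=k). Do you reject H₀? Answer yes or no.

Exact binomial: n=20, k=14, p₀=1/5=0.2000
P(X=j) = C(n,j)·p₀^j·(1−p₀)^(n−j); p = Σ P(X=j) over j with P(X=j) ≤ P(X=14)
p-value (two-sided) = 0.00000
At α=0.1: p < α → reject H₀

reject H₀: yes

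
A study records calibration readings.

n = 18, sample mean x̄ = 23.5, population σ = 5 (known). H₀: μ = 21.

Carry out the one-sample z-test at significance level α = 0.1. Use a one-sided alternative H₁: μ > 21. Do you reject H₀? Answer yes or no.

reject H₀: yes

SE = σ/√n = 5/√18 = 1.1785
z = (x̄−μ₀)/SE = (23.5−21)/1.1785 = 2.1213
p-value (one-sided, H₁ greater) = 0.01695
At α=0.1: p < α → reject H₀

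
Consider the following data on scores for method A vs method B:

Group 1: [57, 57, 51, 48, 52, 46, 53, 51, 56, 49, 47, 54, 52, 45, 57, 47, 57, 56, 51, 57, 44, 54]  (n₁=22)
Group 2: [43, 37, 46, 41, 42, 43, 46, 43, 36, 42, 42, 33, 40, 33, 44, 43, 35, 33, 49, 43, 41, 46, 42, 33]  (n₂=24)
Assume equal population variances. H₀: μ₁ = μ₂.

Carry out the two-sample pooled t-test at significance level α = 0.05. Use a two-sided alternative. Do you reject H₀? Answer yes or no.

reject H₀: yes

x̄₁=51.864, s₁=4.324, n₁=22
x̄₂=40.667, s₂=4.678, n₂=24
s_p² = [21·4.324² + 23·4.678²]/44 = 20.3619
SE = √(s_p²·(1/22+1/24)) = 1.3319
t = (51.864−40.667)/1.3319 = 8.4068
df = 44
p-value (two-sided) = 0.00000
At α=0.05: p < α → reject H₀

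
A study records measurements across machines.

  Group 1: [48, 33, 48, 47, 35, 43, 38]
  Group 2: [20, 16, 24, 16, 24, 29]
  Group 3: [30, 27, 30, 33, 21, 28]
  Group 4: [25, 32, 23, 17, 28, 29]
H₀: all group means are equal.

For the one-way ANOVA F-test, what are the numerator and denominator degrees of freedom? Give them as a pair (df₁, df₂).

degrees of freedom = [3, 21]

k = 4 groups, N = 25 total
df = (k−1, N−k) = (4−1, 25−4) = (3, 21)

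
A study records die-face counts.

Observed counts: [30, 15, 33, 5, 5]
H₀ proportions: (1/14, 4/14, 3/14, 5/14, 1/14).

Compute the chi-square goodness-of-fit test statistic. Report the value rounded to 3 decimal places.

test statistic = 126.653

n = 88; E_i = n·p_i = [6.29, 25.14, 18.86, 31.43, 6.29]
χ² = (30−6.29)²/6.29 + (15−25.14)²/25.14 + (33−18.86)²/18.86 + (5−31.43)²/31.43 + (5−6.29)²/6.29 = 126.6534
df = 4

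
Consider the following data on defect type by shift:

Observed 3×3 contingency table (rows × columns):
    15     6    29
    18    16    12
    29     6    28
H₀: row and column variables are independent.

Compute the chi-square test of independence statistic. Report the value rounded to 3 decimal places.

Row totals [50, 46, 63], col totals [62, 28, 69], n=159
χ² = (15−19.50)²/19.50 + (6−8.81)²/8.81 + (29−21.70)²/21.70 + (18−17.94)²/17.94 + (16−8.10)²/8.10 + (12−19.96)²/19.96 + (29−24.57)²/24.57 + (6−11.09)²/11.09 + (28−27.34)²/27.34 = 18.4227
df = 4

test statistic = 18.423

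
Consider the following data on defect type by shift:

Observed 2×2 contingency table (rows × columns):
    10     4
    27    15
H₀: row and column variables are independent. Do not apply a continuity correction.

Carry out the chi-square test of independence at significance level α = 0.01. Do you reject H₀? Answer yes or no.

reject H₀: no

Row totals [14, 42], col totals [37, 19], n=56
χ² = (10−9.25)²/9.25 + (4−4.75)²/4.75 + (27−27.75)²/27.75 + (15−14.25)²/14.25 = 0.2390
df = 1
p-value (upper-tail) = 0.62495
At α=0.01: p ≥ α → fail to reject H₀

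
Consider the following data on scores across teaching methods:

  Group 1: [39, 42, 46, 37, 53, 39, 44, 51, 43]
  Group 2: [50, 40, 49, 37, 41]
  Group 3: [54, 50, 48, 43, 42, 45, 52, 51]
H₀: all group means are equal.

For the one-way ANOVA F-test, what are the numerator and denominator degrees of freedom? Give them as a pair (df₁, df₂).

degrees of freedom = [2, 19]

k = 3 groups, N = 22 total
df = (k−1, N−k) = (3−1, 22−3) = (2, 19)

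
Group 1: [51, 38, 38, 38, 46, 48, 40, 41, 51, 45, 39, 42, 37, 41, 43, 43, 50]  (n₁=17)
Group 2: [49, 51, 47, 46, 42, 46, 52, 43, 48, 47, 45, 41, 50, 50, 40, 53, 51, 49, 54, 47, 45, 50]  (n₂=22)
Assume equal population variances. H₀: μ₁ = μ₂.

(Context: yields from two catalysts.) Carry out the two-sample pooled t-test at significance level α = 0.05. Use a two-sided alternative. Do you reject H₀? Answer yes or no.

reject H₀: yes

x̄₁=43.000, s₁=4.743, n₁=17
x̄₂=47.545, s₂=3.826, n₂=22
s_p² = [16·4.743² + 21·3.826²]/37 = 18.0393
SE = √(s_p²·(1/17+1/22)) = 1.3715
t = (43.000−47.545)/1.3715 = -3.3141
df = 37
p-value (two-sided) = 0.00206
At α=0.05: p < α → reject H₀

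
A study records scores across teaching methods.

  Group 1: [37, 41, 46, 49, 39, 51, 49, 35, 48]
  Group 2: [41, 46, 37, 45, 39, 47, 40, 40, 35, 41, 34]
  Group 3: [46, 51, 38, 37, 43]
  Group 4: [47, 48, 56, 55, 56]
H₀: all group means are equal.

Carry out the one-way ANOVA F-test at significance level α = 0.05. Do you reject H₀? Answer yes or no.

reject H₀: yes

Group means [43.89, 40.45, 43.00, 52.40], grand mean 43.900
SSB = Σnᵢ(x̄ᵢ−x̄)² = 495.884; SSW = ΣΣ(x−x̄ᵢ)² = 678.816
MSB = 495.884/3 = 165.2946; MSW = 678.816/26 = 26.1083
F = MSB/MSW = 6.3311
df = (3, 26)
p-value (upper-tail) = 0.00228
At α=0.05: p < α → reject H₀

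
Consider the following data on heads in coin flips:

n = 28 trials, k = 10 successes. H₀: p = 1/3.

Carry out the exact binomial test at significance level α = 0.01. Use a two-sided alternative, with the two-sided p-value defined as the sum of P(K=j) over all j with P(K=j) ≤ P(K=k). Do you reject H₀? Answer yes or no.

Exact binomial: n=28, k=10, p₀=1/3=0.3333
P(X=j) = C(n,j)·p₀^j·(1−p₀)^(n−j); p = Σ P(X=j) over j with P(X=j) ≤ P(X=10)
p-value (two-sided) = 0.84171
At α=0.01: p ≥ α → fail to reject H₀

reject H₀: no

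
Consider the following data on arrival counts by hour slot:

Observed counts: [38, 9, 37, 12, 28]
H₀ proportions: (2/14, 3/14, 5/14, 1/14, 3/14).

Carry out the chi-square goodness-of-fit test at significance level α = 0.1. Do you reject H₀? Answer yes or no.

n = 124; E_i = n·p_i = [17.71, 26.57, 44.29, 8.86, 26.57]
χ² = (38−17.71)²/17.71 + (9−26.57)²/26.57 + (37−44.29)²/44.29 + (12−8.86)²/8.86 + (28−26.57)²/26.57 = 37.2409
df = 4
p-value (upper-tail) = 0.00000
At α=0.1: p < α → reject H₀

reject H₀: yes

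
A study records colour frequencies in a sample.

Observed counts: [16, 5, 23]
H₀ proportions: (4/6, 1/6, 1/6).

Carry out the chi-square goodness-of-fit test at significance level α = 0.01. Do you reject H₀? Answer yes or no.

n = 44; E_i = n·p_i = [29.33, 7.33, 7.33]
χ² = (16−29.33)²/29.33 + (5−7.33)²/7.33 + (23−7.33)²/7.33 = 40.2727
df = 2
p-value (upper-tail) = 0.00000
At α=0.01: p < α → reject H₀

reject H₀: yes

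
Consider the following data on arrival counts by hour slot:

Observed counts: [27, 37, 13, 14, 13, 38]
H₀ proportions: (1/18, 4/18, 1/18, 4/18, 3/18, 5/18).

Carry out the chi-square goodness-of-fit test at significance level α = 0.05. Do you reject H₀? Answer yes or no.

reject H₀: yes

n = 142; E_i = n·p_i = [7.89, 31.56, 7.89, 31.56, 23.67, 39.44]
χ² = (27−7.89)²/7.89 + (37−31.56)²/31.56 + (13−7.89)²/7.89 + (14−31.56)²/31.56 + (13−23.67)²/23.67 + (38−39.44)²/39.44 = 65.1754
df = 5
p-value (upper-tail) = 0.00000
At α=0.05: p < α → reject H₀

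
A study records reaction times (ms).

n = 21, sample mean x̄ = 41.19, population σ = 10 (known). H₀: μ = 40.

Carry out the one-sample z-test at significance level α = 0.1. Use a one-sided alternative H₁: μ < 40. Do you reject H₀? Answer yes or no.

reject H₀: no

SE = σ/√n = 10/√21 = 2.1822
z = (x̄−μ₀)/SE = (41.19−40)/2.1822 = 0.5453
p-value (one-sided, H₁ less) = 0.70724
At α=0.1: p ≥ α → fail to reject H₀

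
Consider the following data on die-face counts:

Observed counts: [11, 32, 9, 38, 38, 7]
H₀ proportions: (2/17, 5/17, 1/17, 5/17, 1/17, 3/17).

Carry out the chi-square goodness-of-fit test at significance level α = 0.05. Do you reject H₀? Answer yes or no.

n = 135; E_i = n·p_i = [15.88, 39.71, 7.94, 39.71, 7.94, 23.82]
χ² = (11−15.88)²/15.88 + (32−39.71)²/39.71 + (9−7.94)²/7.94 + (38−39.71)²/39.71 + (38−7.94)²/7.94 + (7−23.82)²/23.82 = 128.8694
df = 5
p-value (upper-tail) = 0.00000
At α=0.05: p < α → reject H₀

reject H₀: yes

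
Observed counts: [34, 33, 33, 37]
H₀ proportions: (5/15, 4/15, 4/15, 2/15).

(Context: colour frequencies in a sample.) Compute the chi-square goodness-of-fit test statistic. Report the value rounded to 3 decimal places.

test statistic = 22.876

n = 137; E_i = n·p_i = [45.67, 36.53, 36.53, 18.27]
χ² = (34−45.67)²/45.67 + (33−36.53)²/36.53 + (33−36.53)²/36.53 + (37−18.27)²/18.27 = 22.8759
df = 3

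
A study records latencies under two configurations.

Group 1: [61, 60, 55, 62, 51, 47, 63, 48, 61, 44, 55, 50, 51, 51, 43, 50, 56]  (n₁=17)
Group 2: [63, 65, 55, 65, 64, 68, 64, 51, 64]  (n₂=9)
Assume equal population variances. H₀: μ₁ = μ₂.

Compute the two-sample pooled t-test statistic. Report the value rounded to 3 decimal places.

x̄₁=53.412, s₁=6.345, n₁=17
x̄₂=62.111, s₂=5.442, n₂=9
s_p² = [16·6.345² + 8·5.442²]/24 = 36.7086
SE = √(s_p²·(1/17+1/9)) = 2.4976
t = (53.412−62.111)/2.4976 = -3.4831
df = 24

test statistic = -3.483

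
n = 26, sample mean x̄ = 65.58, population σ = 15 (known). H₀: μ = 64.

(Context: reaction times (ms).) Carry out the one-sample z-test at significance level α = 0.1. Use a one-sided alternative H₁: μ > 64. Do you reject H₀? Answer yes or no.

reject H₀: no

SE = σ/√n = 15/√26 = 2.9417
z = (x̄−μ₀)/SE = (65.58−64)/2.9417 = 0.5371
p-value (one-sided, H₁ greater) = 0.29560
At α=0.1: p ≥ α → fail to reject H₀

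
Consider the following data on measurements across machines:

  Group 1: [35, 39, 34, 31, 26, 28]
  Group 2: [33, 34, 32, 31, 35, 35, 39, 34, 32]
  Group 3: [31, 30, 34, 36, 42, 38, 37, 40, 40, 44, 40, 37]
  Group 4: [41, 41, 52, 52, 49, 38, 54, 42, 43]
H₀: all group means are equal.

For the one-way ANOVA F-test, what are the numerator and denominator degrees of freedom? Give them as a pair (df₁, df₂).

degrees of freedom = [3, 32]

k = 4 groups, N = 36 total
df = (k−1, N−k) = (4−1, 36−4) = (3, 32)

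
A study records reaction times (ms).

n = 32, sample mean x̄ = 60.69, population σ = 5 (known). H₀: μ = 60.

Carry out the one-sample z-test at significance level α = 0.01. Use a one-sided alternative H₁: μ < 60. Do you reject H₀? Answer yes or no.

SE = σ/√n = 5/√32 = 0.8839
z = (x̄−μ₀)/SE = (60.69−60)/0.8839 = 0.7806
p-value (one-sided, H₁ less) = 0.78249
At α=0.01: p ≥ α → fail to reject H₀

reject H₀: no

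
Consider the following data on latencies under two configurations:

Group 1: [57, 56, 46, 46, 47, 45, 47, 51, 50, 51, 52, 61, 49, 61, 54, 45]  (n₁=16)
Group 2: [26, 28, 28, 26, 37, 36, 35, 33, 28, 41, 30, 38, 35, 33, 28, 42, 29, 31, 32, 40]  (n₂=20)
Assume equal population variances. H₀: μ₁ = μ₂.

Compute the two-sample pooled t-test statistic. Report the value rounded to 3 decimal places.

x̄₁=51.125, s₁=5.353, n₁=16
x̄₂=32.800, s₂=5.022, n₂=20
s_p² = [15·5.353² + 19·5.022²]/34 = 26.7338
SE = √(s_p²·(1/16+1/20)) = 1.7342
t = (51.125−32.800)/1.7342 = 10.5666
df = 34

test statistic = 10.567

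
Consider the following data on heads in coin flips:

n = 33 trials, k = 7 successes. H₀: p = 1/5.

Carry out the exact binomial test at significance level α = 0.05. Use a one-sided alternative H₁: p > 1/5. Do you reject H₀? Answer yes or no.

reject H₀: no

Exact binomial: n=33, k=7, p₀=1/5=0.2000
P(X≥7) from Σ C(n,i)·p₀^i·(1−p₀)^(n−i)
p-value (one-sided, H₁ greater) = 0.49958
At α=0.05: p ≥ α → fail to reject H₀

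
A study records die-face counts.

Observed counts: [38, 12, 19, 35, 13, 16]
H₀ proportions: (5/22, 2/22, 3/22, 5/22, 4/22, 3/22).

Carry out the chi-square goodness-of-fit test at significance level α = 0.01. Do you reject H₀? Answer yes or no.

reject H₀: no

n = 133; E_i = n·p_i = [30.23, 12.09, 18.14, 30.23, 24.18, 18.14]
χ² = (38−30.23)²/30.23 + (12−12.09)²/12.09 + (19−18.14)²/18.14 + (35−30.23)²/30.23 + (13−24.18)²/24.18 + (16−18.14)²/18.14 = 8.2163
df = 5
p-value (upper-tail) = 0.14471
At α=0.01: p ≥ α → fail to reject H₀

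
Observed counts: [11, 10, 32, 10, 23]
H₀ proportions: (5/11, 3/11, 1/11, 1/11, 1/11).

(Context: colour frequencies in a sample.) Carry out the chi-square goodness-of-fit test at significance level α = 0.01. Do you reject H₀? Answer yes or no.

reject H₀: yes

n = 86; E_i = n·p_i = [39.09, 23.45, 7.82, 7.82, 7.82]
χ² = (11−39.09)²/39.09 + (10−23.45)²/23.45 + (32−7.82)²/7.82 + (10−7.82)²/7.82 + (23−7.82)²/7.82 = 132.7891
df = 4
p-value (upper-tail) = 0.00000
At α=0.01: p < α → reject H₀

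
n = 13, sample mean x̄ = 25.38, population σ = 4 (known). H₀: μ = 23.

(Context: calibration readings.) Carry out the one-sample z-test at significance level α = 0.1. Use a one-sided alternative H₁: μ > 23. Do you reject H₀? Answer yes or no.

reject H₀: yes

SE = σ/√n = 4/√13 = 1.1094
z = (x̄−μ₀)/SE = (25.38−23)/1.1094 = 2.1453
p-value (one-sided, H₁ greater) = 0.01596
At α=0.1: p < α → reject H₀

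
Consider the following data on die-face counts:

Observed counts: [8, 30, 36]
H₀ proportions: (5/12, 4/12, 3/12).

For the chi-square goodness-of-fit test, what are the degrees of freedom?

degrees of freedom = 2

df = k − 1 = 3 − 1 = 2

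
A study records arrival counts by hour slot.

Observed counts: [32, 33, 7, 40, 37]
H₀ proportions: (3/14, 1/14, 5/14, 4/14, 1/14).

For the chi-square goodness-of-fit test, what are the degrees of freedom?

df = k − 1 = 5 − 1 = 4

degrees of freedom = 4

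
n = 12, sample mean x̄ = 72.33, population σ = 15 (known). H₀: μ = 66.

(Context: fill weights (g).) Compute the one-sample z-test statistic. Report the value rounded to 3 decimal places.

SE = σ/√n = 15/√12 = 4.3301
z = (x̄−μ₀)/SE = (72.33−66)/4.3301 = 1.4619

test statistic = 1.462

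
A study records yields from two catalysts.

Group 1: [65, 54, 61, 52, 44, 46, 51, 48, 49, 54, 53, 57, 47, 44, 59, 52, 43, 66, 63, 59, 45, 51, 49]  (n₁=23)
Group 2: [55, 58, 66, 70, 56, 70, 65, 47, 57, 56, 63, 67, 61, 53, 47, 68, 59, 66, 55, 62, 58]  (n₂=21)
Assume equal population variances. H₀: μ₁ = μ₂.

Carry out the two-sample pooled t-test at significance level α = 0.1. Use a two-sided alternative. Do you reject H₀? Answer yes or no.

x̄₁=52.696, s₁=6.885, n₁=23
x̄₂=59.952, s₂=6.749, n₂=21
s_p² = [22·6.885² + 20·6.749²]/42 = 46.5196
SE = √(s_p²·(1/23+1/21)) = 2.0586
t = (52.696−59.952)/2.0586 = -3.5251
df = 42
p-value (two-sided) = 0.00104
At α=0.1: p < α → reject H₀

reject H₀: yes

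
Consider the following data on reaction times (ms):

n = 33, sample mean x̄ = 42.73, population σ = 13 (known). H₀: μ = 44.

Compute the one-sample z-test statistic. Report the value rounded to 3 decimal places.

test statistic = -0.561

SE = σ/√n = 13/√33 = 2.2630
z = (x̄−μ₀)/SE = (42.73−44)/2.2630 = -0.5612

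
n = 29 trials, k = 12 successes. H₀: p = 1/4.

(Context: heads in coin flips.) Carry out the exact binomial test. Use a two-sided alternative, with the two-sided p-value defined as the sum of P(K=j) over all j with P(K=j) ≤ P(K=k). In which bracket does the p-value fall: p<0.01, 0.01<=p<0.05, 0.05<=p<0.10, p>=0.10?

Exact binomial: n=29, k=12, p₀=1/4=0.2500
P(X=j) = C(n,j)·p₀^j·(1−p₀)^(n−j); p = Σ P(X=j) over j with P(X=j) ≤ P(X=12)
p-value (two-sided) = 0.05231
→ bracket: 0.05<=p<0.10

p-value bracket: 0.05<=p<0.10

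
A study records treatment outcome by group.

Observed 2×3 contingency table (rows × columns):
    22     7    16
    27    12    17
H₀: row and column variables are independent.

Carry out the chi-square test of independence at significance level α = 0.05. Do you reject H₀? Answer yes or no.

reject H₀: no

Row totals [45, 56], col totals [49, 19, 33], n=101
χ² = (22−21.83)²/21.83 + (7−8.47)²/8.47 + (16−14.70)²/14.70 + (27−27.17)²/27.17 + (12−10.53)²/10.53 + (17−18.30)²/18.30 = 0.6662
df = 2
p-value (upper-tail) = 0.71671
At α=0.05: p ≥ α → fail to reject H₀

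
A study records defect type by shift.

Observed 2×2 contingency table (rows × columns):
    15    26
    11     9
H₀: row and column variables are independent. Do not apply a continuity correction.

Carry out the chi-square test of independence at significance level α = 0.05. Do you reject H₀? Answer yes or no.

Row totals [41, 20], col totals [26, 35], n=61
χ² = (15−17.48)²/17.48 + (26−23.52)²/23.52 + (11−8.52)²/8.52 + (9−11.48)²/11.48 = 1.8639
df = 1
p-value (upper-tail) = 0.17217
At α=0.05: p ≥ α → fail to reject H₀

reject H₀: no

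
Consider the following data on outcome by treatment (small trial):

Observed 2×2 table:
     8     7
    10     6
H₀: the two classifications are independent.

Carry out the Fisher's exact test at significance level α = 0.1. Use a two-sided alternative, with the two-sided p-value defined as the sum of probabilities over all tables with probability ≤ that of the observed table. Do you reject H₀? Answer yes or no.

Margins: r₁=15, r₂=16, c₁=18, c₂=13, n=31
p_obs = C(15,8)·C(16,10)/C(31,18); sum pmf over tables with pmf ≤ p_obs
p-value (two-sided) = 0.72239
At α=0.1: p ≥ α → fail to reject H₀

reject H₀: no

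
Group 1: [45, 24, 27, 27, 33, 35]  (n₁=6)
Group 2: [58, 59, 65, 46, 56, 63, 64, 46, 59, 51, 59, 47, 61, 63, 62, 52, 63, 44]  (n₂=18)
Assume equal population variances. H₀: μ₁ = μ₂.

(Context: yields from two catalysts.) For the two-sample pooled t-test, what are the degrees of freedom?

df = n₁ + n₂ − 2 = 6 + 18 − 2 = 22

degrees of freedom = 22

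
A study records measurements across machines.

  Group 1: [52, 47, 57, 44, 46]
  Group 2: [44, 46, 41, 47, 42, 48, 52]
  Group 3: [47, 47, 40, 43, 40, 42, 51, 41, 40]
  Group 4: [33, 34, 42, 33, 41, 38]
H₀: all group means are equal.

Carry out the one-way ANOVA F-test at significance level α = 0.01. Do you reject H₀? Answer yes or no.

reject H₀: yes

Group means [49.20, 45.71, 43.44, 36.83], grand mean 43.630
SSB = Σnᵢ(x̄ᵢ−x̄)² = 463.012; SSW = ΣΣ(x−x̄ᵢ)² = 405.284
MSB = 463.012/3 = 154.3374; MSW = 405.284/23 = 17.6210
F = MSB/MSW = 8.7587
df = (3, 23)
p-value (upper-tail) = 0.00047
At α=0.01: p < α → reject H₀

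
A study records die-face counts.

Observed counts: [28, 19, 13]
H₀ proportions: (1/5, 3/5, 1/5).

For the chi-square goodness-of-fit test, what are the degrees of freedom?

degrees of freedom = 2

df = k − 1 = 3 − 1 = 2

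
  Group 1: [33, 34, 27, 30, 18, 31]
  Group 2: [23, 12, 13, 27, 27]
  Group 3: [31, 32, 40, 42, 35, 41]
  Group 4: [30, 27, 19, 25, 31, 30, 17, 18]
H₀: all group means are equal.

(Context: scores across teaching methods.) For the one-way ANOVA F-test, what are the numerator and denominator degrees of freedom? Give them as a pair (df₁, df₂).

degrees of freedom = [3, 21]

k = 4 groups, N = 25 total
df = (k−1, N−k) = (4−1, 25−4) = (3, 21)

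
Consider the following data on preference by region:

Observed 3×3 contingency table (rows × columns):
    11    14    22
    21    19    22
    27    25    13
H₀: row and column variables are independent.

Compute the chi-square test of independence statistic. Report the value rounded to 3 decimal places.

test statistic = 9.673

Row totals [47, 62, 65], col totals [59, 58, 57], n=174
χ² = (11−15.94)²/15.94 + (14−15.67)²/15.67 + (22−15.40)²/15.40 + (21−21.02)²/21.02 + (19−20.67)²/20.67 + (22−20.31)²/20.31 + (27−22.04)²/22.04 + (25−21.67)²/21.67 + (13−21.29)²/21.29 = 9.6726
df = 4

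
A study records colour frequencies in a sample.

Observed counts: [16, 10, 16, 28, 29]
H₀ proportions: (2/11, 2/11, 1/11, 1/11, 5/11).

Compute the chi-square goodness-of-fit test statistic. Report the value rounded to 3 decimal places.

n = 99; E_i = n·p_i = [18.00, 18.00, 9.00, 9.00, 45.00]
χ² = (16−18.00)²/18.00 + (10−18.00)²/18.00 + (16−9.00)²/9.00 + (28−9.00)²/9.00 + (29−45.00)²/45.00 = 55.0222
df = 4

test statistic = 55.022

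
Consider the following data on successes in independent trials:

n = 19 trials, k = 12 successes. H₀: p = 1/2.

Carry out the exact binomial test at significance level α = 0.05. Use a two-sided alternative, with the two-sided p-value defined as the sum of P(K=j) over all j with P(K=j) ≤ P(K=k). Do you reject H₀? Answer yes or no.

reject H₀: no

Exact binomial: n=19, k=12, p₀=1/2=0.5000
P(X=j) = C(n,j)·p₀^j·(1−p₀)^(n−j); p = Σ P(X=j) over j with P(X=j) ≤ P(X=12)
p-value (two-sided) = 0.35928
At α=0.05: p ≥ α → fail to reject H₀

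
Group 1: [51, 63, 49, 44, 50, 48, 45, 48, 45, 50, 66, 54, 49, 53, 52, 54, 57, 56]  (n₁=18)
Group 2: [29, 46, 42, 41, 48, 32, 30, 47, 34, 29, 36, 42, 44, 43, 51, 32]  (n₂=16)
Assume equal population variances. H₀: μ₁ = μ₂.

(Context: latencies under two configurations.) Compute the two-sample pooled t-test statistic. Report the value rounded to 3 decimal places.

x̄₁=51.889, s₁=5.880, n₁=18
x̄₂=39.125, s₂=7.365, n₂=16
s_p² = [17·5.880² + 15·7.365²]/32 = 43.7977
SE = √(s_p²·(1/18+1/16)) = 2.2739
t = (51.889−39.125)/2.2739 = 5.6132
df = 32

test statistic = 5.613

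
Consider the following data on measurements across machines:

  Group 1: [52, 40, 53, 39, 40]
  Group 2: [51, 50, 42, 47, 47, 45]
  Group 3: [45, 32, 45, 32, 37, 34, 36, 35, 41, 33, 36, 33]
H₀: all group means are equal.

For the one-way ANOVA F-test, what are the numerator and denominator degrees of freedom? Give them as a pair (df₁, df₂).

k = 3 groups, N = 23 total
df = (k−1, N−k) = (3−1, 23−3) = (2, 20)

degrees of freedom = [2, 20]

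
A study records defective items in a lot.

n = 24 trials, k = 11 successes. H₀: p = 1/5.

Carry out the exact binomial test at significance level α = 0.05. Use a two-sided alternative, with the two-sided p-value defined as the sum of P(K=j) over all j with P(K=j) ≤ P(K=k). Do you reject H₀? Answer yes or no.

reject H₀: yes

Exact binomial: n=24, k=11, p₀=1/5=0.2000
P(X=j) = C(n,j)·p₀^j·(1−p₀)^(n−j); p = Σ P(X=j) over j with P(X=j) ≤ P(X=11)
p-value (two-sided) = 0.00379
At α=0.05: p < α → reject H₀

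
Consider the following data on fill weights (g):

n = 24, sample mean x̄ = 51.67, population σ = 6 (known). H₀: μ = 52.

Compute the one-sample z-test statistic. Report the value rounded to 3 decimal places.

test statistic = -0.269

SE = σ/√n = 6/√24 = 1.2247
z = (x̄−μ₀)/SE = (51.67−52)/1.2247 = -0.2694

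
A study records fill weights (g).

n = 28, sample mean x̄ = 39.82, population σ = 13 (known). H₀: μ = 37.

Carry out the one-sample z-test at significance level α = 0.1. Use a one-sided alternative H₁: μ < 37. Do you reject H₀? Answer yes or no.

reject H₀: no

SE = σ/√n = 13/√28 = 2.4568
z = (x̄−μ₀)/SE = (39.82−37)/2.4568 = 1.1478
p-value (one-sided, H₁ less) = 0.87448
At α=0.1: p ≥ α → fail to reject H₀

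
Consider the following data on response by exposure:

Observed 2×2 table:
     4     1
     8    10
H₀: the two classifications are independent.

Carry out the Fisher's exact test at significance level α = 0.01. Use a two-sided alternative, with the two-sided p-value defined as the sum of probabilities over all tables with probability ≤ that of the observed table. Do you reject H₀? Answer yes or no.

reject H₀: no

Margins: r₁=5, r₂=18, c₁=12, c₂=11, n=23
p_obs = C(5,4)·C(18,8)/C(23,12); sum pmf over tables with pmf ≤ p_obs
p-value (two-sided) = 0.31677
At α=0.01: p ≥ α → fail to reject H₀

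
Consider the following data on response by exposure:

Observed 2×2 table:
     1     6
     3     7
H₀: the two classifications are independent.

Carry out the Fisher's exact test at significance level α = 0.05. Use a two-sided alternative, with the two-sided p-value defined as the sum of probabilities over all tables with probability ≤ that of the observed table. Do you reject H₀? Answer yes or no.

reject H₀: no

Margins: r₁=7, r₂=10, c₁=4, c₂=13, n=17
p_obs = C(7,1)·C(10,3)/C(17,4); sum pmf over tables with pmf ≤ p_obs
p-value (two-sided) = 0.60294
At α=0.05: p ≥ α → fail to reject H₀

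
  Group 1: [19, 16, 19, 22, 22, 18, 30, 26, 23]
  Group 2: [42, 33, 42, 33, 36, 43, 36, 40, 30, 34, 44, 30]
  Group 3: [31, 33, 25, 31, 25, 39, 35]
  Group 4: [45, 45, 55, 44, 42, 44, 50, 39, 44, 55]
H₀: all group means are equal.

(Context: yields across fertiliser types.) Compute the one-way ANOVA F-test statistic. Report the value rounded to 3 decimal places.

Group means [21.67, 36.92, 31.29, 46.30], grand mean 34.737
SSB = Σnᵢ(x̄ᵢ−x̄)² = 3014.923; SSW = ΣΣ(x−x̄ᵢ)² = 846.445
MSB = 3014.923/3 = 1004.9744; MSW = 846.445/34 = 24.8954
F = MSB/MSW = 40.3678
df = (3, 34)

test statistic = 40.368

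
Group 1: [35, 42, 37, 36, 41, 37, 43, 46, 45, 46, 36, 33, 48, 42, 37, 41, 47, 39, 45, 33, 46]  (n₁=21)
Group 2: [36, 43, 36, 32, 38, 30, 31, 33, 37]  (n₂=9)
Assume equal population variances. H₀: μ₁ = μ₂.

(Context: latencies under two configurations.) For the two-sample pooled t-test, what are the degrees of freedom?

df = n₁ + n₂ − 2 = 21 + 9 − 2 = 28

degrees of freedom = 28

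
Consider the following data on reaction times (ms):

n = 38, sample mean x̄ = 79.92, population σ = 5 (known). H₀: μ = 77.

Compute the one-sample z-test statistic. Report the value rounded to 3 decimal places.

test statistic = 3.600

SE = σ/√n = 5/√38 = 0.8111
z = (x̄−μ₀)/SE = (79.92−77)/0.8111 = 3.6000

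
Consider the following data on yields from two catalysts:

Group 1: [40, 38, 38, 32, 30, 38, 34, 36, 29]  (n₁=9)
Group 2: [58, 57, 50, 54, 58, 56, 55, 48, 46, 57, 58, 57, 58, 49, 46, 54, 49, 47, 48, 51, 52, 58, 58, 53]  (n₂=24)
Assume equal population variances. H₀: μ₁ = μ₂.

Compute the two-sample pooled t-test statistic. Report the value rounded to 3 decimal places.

test statistic = -10.903

x̄₁=35.000, s₁=3.937, n₁=9
x̄₂=53.208, s₂=4.384, n₂=24
s_p² = [8·3.937² + 23·4.384²]/31 = 18.2567
SE = √(s_p²·(1/9+1/24)) = 1.6701
t = (35.000−53.208)/1.6701 = -10.9026
df = 31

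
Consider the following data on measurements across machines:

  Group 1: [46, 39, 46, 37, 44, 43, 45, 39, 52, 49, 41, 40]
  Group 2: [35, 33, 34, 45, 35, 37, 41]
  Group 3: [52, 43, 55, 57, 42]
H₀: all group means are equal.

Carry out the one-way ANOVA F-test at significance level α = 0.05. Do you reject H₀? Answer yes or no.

reject H₀: yes

Group means [43.42, 37.14, 49.80], grand mean 42.917
SSB = Σnᵢ(x̄ᵢ−x̄)² = 473.260; SSW = ΣΣ(x−x̄ᵢ)² = 522.574
MSB = 473.260/2 = 236.6298; MSW = 522.574/21 = 24.8845
F = MSB/MSW = 9.5091
df = (2, 21)
p-value (upper-tail) = 0.00115
At α=0.05: p < α → reject H₀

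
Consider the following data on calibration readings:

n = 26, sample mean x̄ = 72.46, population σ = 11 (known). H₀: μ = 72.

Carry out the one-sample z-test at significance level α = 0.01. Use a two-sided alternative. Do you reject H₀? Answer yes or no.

SE = σ/√n = 11/√26 = 2.1573
z = (x̄−μ₀)/SE = (72.46−72)/2.1573 = 0.2132
p-value (two-sided) = 0.83115
At α=0.01: p ≥ α → fail to reject H₀

reject H₀: no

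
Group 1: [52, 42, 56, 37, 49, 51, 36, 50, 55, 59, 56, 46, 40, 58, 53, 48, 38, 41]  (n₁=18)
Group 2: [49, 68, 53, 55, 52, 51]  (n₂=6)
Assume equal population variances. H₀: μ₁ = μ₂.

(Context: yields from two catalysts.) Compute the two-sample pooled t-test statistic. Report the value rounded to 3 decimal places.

x̄₁=48.167, s₁=7.556, n₁=18
x̄₂=54.667, s₂=6.831, n₂=6
s_p² = [17·7.556² + 5·6.831²]/22 = 54.7197
SE = √(s_p²·(1/18+1/6)) = 3.4871
t = (48.167−54.667)/3.4871 = -1.8640
df = 22

test statistic = -1.864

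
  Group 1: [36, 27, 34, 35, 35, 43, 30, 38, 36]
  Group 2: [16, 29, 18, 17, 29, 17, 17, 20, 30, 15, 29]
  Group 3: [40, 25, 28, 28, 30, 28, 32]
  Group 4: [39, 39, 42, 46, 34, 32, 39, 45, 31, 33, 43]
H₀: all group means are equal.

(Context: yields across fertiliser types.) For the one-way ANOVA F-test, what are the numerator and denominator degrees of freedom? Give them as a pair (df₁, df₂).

degrees of freedom = [3, 34]

k = 4 groups, N = 38 total
df = (k−1, N−k) = (4−1, 38−4) = (3, 34)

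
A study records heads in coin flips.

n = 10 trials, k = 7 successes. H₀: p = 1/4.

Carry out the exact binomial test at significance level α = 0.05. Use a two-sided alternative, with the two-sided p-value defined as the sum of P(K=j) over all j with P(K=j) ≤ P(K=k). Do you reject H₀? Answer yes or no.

Exact binomial: n=10, k=7, p₀=1/4=0.2500
P(X=j) = C(n,j)·p₀^j·(1−p₀)^(n−j); p = Σ P(X=j) over j with P(X=j) ≤ P(X=7)
p-value (two-sided) = 0.00351
At α=0.05: p < α → reject H₀

reject H₀: yes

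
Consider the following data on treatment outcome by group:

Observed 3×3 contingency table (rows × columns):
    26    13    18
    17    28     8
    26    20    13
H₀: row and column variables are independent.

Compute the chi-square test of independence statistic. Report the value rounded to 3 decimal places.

test statistic = 11.722

Row totals [57, 53, 59], col totals [69, 61, 39], n=169
χ² = (26−23.27)²/23.27 + (13−20.57)²/20.57 + (18−13.15)²/13.15 + (17−21.64)²/21.64 + (28−19.13)²/19.13 + (8−12.23)²/12.23 + (26−24.09)²/24.09 + (20−21.30)²/21.30 + (13−13.62)²/13.62 = 11.7223
df = 4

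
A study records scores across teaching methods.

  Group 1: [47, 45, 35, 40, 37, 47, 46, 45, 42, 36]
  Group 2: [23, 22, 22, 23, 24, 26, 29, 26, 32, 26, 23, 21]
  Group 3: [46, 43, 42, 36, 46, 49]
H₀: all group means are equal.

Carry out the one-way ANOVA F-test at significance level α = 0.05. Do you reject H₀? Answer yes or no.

reject H₀: yes

Group means [42.00, 24.75, 43.67], grand mean 34.964
SSB = Σnᵢ(x̄ᵢ−x̄)² = 2201.381; SSW = ΣΣ(x−x̄ᵢ)² = 413.583
MSB = 2201.381/2 = 1100.6905; MSW = 413.583/25 = 16.5433
F = MSB/MSW = 66.5338
df = (2, 25)
p-value (upper-tail) = 0.00000
At α=0.05: p < α → reject H₀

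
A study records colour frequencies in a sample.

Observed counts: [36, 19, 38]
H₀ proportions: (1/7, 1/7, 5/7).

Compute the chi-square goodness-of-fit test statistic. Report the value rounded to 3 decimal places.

n = 93; E_i = n·p_i = [13.29, 13.29, 66.43]
χ² = (36−13.29)²/13.29 + (19−13.29)²/13.29 + (38−66.43)²/66.43 = 53.4581
df = 2

test statistic = 53.458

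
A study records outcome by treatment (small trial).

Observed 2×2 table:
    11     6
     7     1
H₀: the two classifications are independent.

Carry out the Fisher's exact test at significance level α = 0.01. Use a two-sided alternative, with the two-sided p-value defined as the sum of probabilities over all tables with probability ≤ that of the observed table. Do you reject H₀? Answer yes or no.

Margins: r₁=17, r₂=8, c₁=18, c₂=7, n=25
p_obs = C(17,11)·C(8,7)/C(25,18); sum pmf over tables with pmf ≤ p_obs
p-value (two-sided) = 0.36230
At α=0.01: p ≥ α → fail to reject H₀

reject H₀: no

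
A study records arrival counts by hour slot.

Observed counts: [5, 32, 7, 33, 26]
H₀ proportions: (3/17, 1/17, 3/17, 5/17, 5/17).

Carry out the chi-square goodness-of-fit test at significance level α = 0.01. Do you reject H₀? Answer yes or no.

reject H₀: yes

n = 103; E_i = n·p_i = [18.18, 6.06, 18.18, 30.29, 30.29]
χ² = (5−18.18)²/18.18 + (32−6.06)²/6.06 + (7−18.18)²/18.18 + (33−30.29)²/30.29 + (26−30.29)²/30.29 = 128.3430
df = 4
p-value (upper-tail) = 0.00000
At α=0.01: p < α → reject H₀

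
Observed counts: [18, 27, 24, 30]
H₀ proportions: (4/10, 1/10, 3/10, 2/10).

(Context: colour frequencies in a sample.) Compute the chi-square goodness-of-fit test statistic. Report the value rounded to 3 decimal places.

test statistic = 47.667

n = 99; E_i = n·p_i = [39.60, 9.90, 29.70, 19.80]
χ² = (18−39.60)²/39.60 + (27−9.90)²/9.90 + (24−29.70)²/29.70 + (30−19.80)²/19.80 = 47.6667
df = 3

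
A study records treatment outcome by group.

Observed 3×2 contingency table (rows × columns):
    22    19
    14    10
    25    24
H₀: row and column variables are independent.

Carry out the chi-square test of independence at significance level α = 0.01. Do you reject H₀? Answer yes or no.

Row totals [41, 24, 49], col totals [61, 53], n=114
χ² = (22−21.94)²/21.94 + (19−19.06)²/19.06 + (14−12.84)²/12.84 + (10−11.16)²/11.16 + (25−26.22)²/26.22 + (24−22.78)²/22.78 = 0.3469
df = 2
p-value (upper-tail) = 0.84076
At α=0.01: p ≥ α → fail to reject H₀

reject H₀: no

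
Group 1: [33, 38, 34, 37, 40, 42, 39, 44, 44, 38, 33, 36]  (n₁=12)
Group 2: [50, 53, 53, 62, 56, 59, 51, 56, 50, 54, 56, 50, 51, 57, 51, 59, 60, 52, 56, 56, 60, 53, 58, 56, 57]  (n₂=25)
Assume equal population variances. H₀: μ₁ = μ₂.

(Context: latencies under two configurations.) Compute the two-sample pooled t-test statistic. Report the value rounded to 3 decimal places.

test statistic = -13.215

x̄₁=38.167, s₁=3.857, n₁=12
x̄₂=55.040, s₂=3.529, n₂=25
s_p² = [11·3.857² + 24·3.529²]/35 = 13.2179
SE = √(s_p²·(1/12+1/25)) = 1.2768
t = (38.167−55.040)/1.2768 = -13.2154
df = 35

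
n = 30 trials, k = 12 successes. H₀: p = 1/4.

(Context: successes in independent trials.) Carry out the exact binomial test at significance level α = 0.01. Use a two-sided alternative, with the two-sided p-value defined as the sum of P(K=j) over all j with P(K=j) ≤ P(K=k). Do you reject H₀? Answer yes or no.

reject H₀: no

Exact binomial: n=30, k=12, p₀=1/4=0.2500
P(X=j) = C(n,j)·p₀^j·(1−p₀)^(n−j); p = Σ P(X=j) over j with P(X=j) ≤ P(X=12)
p-value (two-sided) = 0.08811
At α=0.01: p ≥ α → fail to reject H₀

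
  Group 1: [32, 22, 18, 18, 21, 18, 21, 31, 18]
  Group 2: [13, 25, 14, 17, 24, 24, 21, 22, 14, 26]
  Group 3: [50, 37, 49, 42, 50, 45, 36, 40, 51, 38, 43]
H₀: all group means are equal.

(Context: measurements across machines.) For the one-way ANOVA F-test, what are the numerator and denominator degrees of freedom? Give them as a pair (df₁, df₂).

k = 3 groups, N = 30 total
df = (k−1, N−k) = (3−1, 30−3) = (2, 27)

degrees of freedom = [2, 27]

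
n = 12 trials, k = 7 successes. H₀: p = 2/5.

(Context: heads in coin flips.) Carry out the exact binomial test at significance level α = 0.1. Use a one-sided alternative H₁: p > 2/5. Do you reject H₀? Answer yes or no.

Exact binomial: n=12, k=7, p₀=2/5=0.4000
P(X≥7) from Σ C(n,i)·p₀^i·(1−p₀)^(n−i)
p-value (one-sided, H₁ greater) = 0.15821
At α=0.1: p ≥ α → fail to reject H₀

reject H₀: no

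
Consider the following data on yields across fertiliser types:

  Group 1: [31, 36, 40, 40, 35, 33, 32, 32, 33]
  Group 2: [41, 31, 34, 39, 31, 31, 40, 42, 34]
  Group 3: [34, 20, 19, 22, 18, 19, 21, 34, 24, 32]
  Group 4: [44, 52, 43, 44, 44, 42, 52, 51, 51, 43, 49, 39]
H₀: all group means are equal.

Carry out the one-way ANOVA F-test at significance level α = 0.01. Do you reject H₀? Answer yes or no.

reject H₀: yes

Group means [34.67, 35.89, 24.30, 46.17], grand mean 35.800
SSB = Σnᵢ(x̄ᵢ−x̄)² = 2623.744; SSW = ΣΣ(x−x̄ᵢ)² = 864.656
MSB = 2623.744/3 = 874.5815; MSW = 864.656/36 = 24.0182
F = MSB/MSW = 36.4133
df = (3, 36)
p-value (upper-tail) = 0.00000
At α=0.01: p < α → reject H₀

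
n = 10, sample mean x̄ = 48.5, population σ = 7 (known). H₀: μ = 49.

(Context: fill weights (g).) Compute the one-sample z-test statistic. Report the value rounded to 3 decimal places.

test statistic = -0.226

SE = σ/√n = 7/√10 = 2.2136
z = (x̄−μ₀)/SE = (48.5−49)/2.2136 = -0.2259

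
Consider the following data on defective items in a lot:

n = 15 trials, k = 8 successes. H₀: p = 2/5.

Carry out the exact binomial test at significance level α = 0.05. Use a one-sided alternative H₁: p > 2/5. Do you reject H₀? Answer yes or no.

Exact binomial: n=15, k=8, p₀=2/5=0.4000
P(X≥8) from Σ C(n,i)·p₀^i·(1−p₀)^(n−i)
p-value (one-sided, H₁ greater) = 0.21310
At α=0.05: p ≥ α → fail to reject H₀

reject H₀: no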